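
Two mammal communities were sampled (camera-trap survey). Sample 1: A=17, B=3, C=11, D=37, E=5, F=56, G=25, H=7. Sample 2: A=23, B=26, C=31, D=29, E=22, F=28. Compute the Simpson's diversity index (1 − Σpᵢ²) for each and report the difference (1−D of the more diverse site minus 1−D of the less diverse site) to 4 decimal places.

0.0478

Sample 1: N=161, proportions 0.10559, 0.018634, 0.068323, 0.229814, 0.031056, 0.347826, 0.15528, 0.043478, giving 1−D = 0.783072 (working shown to 6 dp, full precision carried).
Sample 2: N=159, proportions 0.144654, 0.163522, 0.194969, 0.18239, 0.138365, 0.176101, giving 1−D = 0.830901.
Difference = |0.783072 − 0.830901| = 0.047829, i.e. 0.0478 to 4 decimal places.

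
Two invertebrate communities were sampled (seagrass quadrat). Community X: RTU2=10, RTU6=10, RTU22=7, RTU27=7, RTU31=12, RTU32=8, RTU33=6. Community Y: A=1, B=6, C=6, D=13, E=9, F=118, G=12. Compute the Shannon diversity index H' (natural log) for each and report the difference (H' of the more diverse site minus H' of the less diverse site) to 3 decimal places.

Community X: N=60, proportions 0.166667, 0.166667, 0.116667, 0.116667, 0.2, 0.133333, 0.1, giving H' = 1.919354 (working shown to 6 dp, full precision carried).
Community Y: N=165, proportions 0.006061, 0.036364, 0.036364, 0.078788, 0.054545, 0.715152, 0.072727, giving H' = 1.061217.
Difference = |1.919354 − 1.061217| = 0.858137, i.e. 0.858 to 3 decimal places.

0.858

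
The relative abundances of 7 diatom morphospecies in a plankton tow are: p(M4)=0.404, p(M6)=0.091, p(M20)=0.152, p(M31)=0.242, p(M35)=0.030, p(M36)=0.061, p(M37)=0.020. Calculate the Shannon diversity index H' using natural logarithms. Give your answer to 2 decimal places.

Each pᵢ ln pᵢ term (working shown to 4 dp, full precision carried): 0.404×(-0.9063)=-0.3662, 0.091×(-2.3969)=-0.2181, 0.152×(-1.8839)=-0.2863, 0.242×(-1.4188)=-0.3434, 0.03×(-3.5066)=-0.1052, 0.061×(-2.7969)=-0.1706, 0.02×(-3.9120)=-0.0782.
Sum = -1.5680, so H' = 1.57.

1.57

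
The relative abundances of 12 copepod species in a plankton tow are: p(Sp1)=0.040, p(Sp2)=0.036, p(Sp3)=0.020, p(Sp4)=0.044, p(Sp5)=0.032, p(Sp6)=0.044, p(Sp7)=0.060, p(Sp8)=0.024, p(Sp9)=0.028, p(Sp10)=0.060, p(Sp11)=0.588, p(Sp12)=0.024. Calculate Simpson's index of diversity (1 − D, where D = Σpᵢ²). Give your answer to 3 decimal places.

D = 0.04² + 0.036² + 0.02² + 0.044² + 0.032² + 0.044² + 0.06² + 0.024² + 0.028² + 0.06² + 0.588² + 0.024² = 0.00160 + 0.00130 + 0.00040 + 0.00194 + 0.00102 + 0.00194 + 0.00360 + 0.00058 + 0.00078 + 0.00360 + 0.34574 + 0.00058 = 0.36307 (working shown to 5 dp, full precision carried).
So 1 − D = 0.63693, i.e. 0.637 to 3 decimal places.

0.637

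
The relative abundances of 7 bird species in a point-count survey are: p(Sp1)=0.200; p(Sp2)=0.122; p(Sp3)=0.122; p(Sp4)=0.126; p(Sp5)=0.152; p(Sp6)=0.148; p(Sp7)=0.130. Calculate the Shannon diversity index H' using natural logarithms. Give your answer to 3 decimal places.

1.931

Each pᵢ ln pᵢ term (working shown to 5 dp, full precision carried): 0.2×(-1.60944)=-0.32189, 0.122×(-2.10373)=-0.25666, 0.122×(-2.10373)=-0.25666, 0.126×(-2.07147)=-0.26101, 0.152×(-1.88387)=-0.28635, 0.148×(-1.91054)=-0.28276, 0.13×(-2.04022)=-0.26523.
Sum = -1.93054, so H' = 1.931.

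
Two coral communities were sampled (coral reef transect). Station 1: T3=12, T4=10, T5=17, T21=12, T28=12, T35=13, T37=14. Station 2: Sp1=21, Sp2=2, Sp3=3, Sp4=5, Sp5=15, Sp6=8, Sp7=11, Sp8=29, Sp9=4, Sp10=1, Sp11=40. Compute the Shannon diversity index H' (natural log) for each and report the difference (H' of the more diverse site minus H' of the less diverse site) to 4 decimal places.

Station 1: N=90, proportions 0.133333, 0.111111, 0.188889, 0.133333, 0.133333, 0.144444, 0.155556, giving H' = 1.933829 (working shown to 6 dp, full precision carried).
Station 2: N=139, proportions 0.151079, 0.014388, 0.021583, 0.035971, 0.107914, 0.057554, 0.079137, 0.208633, 0.028777, 0.007194, 0.28777, giving H' = 1.977284.
Difference = |1.933829 − 1.977284| = 0.043455, i.e. 0.0435 to 4 decimal places.

0.0435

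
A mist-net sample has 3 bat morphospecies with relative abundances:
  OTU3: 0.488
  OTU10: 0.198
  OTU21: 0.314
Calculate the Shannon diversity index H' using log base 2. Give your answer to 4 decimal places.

1.4925

Each pᵢ log₂ pᵢ term (working shown to 6 dp, full precision carried): 0.488×(-1.035047)=-0.505103, 0.198×(-2.336428)=-0.462613, 0.314×(-1.671164)=-0.524745.
Sum = -1.492461, so H' = 1.4925.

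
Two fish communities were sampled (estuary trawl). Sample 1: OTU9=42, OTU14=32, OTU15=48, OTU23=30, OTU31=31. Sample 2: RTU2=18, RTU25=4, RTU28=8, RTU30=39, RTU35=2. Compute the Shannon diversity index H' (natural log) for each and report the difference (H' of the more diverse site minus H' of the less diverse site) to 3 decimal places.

0.405

Sample 1: N=183, proportions 0.22951, 0.17486, 0.2623, 0.16393, 0.1694, giving H' = 1.59095 (working shown to 5 dp, full precision carried).
Sample 2: N=71, proportions 0.25352, 0.05634, 0.11268, 0.5493, 0.02817, giving H' = 1.18560.
Difference = |1.59095 − 1.18560| = 0.40535, i.e. 0.405 to 3 decimal places.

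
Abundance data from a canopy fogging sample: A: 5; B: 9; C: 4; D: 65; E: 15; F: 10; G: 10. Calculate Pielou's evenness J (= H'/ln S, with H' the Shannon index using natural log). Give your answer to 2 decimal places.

0.75

Total N = 5+9+4+65+15+10+10 = 118, so the proportions are 0.0424, 0.0763, 0.0339, 0.5508, 0.1271, 0.0847, 0.0847 (working shown to 4 dp, full precision carried).
H' = −Σ pᵢ ln pᵢ = −((-0.1340) + (-0.1963) + (-0.1147) + (-0.3285) + (-0.2622) + (-0.2092) + (-0.2092)) = 1.4539.
With S = 7 species, ln S = 1.9459, so J = 1.4539/1.9459 = 0.7472, i.e. 0.75 to 2 decimal places.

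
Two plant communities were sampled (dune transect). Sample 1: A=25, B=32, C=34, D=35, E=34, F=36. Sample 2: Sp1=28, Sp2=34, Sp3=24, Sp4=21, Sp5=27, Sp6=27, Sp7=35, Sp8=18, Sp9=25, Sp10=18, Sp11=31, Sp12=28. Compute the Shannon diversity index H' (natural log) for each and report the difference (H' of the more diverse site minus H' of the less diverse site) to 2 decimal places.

Sample 1: N=196, proportions 0.1276, 0.1633, 0.1735, 0.1786, 0.1735, 0.1837, giving H' = 1.7852 (working shown to 4 dp, full precision carried).
Sample 2: N=316, proportions 0.0886, 0.1076, 0.0759, 0.0665, 0.0854, 0.0854, 0.1108, 0.057, 0.0791, 0.057, 0.0981, 0.0886, giving H' = 2.4643.
Difference = |1.7852 − 2.4643| = 0.6791, i.e. 0.68 to 2 decimal places.

0.68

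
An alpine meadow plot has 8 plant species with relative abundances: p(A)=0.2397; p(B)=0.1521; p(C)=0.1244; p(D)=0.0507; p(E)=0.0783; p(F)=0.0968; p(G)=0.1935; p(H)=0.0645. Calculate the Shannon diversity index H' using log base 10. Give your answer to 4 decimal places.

0.8509

Each pᵢ log₁₀ pᵢ term (working shown to 6 dp, full precision carried): 0.2397×(-0.620332)=-0.148694, 0.1521×(-0.817871)=-0.124398, 0.1244×(-0.905180)=-0.112604, 0.0507×(-1.294992)=-0.065656, 0.0783×(-1.106238)=-0.086618, 0.0968×(-1.014125)=-0.098167, 0.1935×(-0.713319)=-0.138027, 0.0645×(-1.190440)=-0.076783.
Sum = -0.850949, so H' = 0.8509.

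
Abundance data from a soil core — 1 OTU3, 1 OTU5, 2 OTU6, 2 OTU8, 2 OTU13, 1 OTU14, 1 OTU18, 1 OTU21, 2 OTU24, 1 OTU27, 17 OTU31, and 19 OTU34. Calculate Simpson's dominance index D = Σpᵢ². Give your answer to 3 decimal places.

0.269

Total N = 1+1+2+2+2+1+1+1+2+1+17+19 = 50, so the proportions are 0.02, 0.02, 0.04, 0.04, 0.04, 0.02, 0.02, 0.02, 0.04, 0.02, 0.34, 0.38 (working shown to 5 dp, full precision carried).
D = 0.02² + 0.02² + 0.04² + 0.04² + 0.04² + 0.02² + 0.02² + 0.02² + 0.04² + 0.02² + 0.34² + 0.38² = 0.00040 + 0.00040 + 0.00160 + 0.00160 + 0.00160 + 0.00040 + 0.00040 + 0.00040 + 0.00160 + 0.00040 + 0.11560 + 0.14440 = 0.26880.
To 3 decimal places, D = 0.269.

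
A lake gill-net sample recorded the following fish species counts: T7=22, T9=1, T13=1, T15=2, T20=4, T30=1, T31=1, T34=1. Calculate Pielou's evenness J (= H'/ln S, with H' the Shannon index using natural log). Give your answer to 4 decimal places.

Total N = 22+1+1+2+4+1+1+1 = 33, so the proportions are 0.666667, 0.030303, 0.030303, 0.060606, 0.121212, 0.030303, 0.030303, 0.030303 (working shown to 6 dp, full precision carried).
H' = −Σ pᵢ ln pᵢ = −((-0.270310) + (-0.105955) + (-0.105955) + (-0.169901) + (-0.255783) + (-0.105955) + (-0.105955) + (-0.105955)) = 1.225768.
With S = 8 species, ln S = 2.079442, so J = 1.225768/2.079442 = 0.589470, i.e. 0.5895 to 4 decimal places.

0.5895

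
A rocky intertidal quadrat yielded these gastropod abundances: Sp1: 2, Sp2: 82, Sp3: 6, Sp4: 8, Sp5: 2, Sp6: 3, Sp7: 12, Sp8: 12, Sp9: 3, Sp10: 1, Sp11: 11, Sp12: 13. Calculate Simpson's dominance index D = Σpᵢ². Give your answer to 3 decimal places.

Total N = 2+82+6+8+2+3+12+12+3+1+11+13 = 155, so the proportions are 0.0129, 0.52903, 0.03871, 0.05161, 0.0129, 0.01935, 0.07742, 0.07742, 0.01935, 0.00645, 0.07097, 0.08387 (working shown to 5 dp, full precision carried).
D = 0.0129² + 0.52903² + 0.03871² + 0.05161² + 0.0129² + 0.01935² + 0.07742² + 0.07742² + 0.01935² + 0.00645² + 0.07097² + 0.08387² = 0.00017 + 0.27988 + 0.00150 + 0.00266 + 0.00017 + 0.00037 + 0.00599 + 0.00599 + 0.00037 + 0.00004 + 0.00504 + 0.00703 = 0.30922.
To 3 decimal places, D = 0.309.

0.309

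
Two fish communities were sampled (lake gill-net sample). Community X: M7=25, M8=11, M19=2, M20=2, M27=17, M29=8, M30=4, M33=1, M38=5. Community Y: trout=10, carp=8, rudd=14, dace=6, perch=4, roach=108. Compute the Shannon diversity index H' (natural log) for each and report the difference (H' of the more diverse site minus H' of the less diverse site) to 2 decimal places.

Community X: N=75, proportions 0.3333, 0.1467, 0.0267, 0.0267, 0.2267, 0.1067, 0.0533, 0.0133, 0.0667, giving H' = 1.8106 (working shown to 4 dp, full precision carried).
Community Y: N=150, proportions 0.0667, 0.0533, 0.0933, 0.04, 0.0267, 0.72, giving H' = 1.0201.
Difference = |1.8106 − 1.0201| = 0.7905, i.e. 0.79 to 2 decimal places.

0.79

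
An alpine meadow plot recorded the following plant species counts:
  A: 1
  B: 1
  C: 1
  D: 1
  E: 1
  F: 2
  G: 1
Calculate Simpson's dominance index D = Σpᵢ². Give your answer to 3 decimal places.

0.156

Total N = 1+1+1+1+1+2+1 = 8, so the proportions are 0.125, 0.125, 0.125, 0.125, 0.125, 0.25, 0.125 (working shown to 5 dp, full precision carried).
D = 0.125² + 0.125² + 0.125² + 0.125² + 0.125² + 0.25² + 0.125² = 0.01562 + 0.01562 + 0.01562 + 0.01562 + 0.01562 + 0.06250 + 0.01562 = 0.15625.
To 3 decimal places, D = 0.156.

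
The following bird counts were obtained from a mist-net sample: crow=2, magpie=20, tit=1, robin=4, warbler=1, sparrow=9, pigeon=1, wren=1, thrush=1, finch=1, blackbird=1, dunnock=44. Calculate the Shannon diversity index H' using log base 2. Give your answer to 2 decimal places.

Total N = 2+20+1+4+1+9+1+1+1+1+1+44 = 86, so the proportions are 0.0233, 0.2326, 0.0116, 0.0465, 0.0116, 0.1047, 0.0116, 0.0116, 0.0116, 0.0116, 0.0116, 0.5116 (working shown to 4 dp, full precision carried).
Each pᵢ log₂ pᵢ term: 0.0233×(-5.4263)=-0.1262, 0.2326×(-2.1043)=-0.4894, 0.0116×(-6.4263)=-0.0747, 0.0465×(-4.4263)=-0.2059, 0.0116×(-6.4263)=-0.0747, 0.1047×(-3.2563)=-0.3408, 0.0116×(-6.4263)=-0.0747, 0.0116×(-6.4263)=-0.0747, 0.0116×(-6.4263)=-0.0747, 0.0116×(-6.4263)=-0.0747, 0.0116×(-6.4263)=-0.0747, 0.5116×(-0.9668)=-0.4947.
Sum = -2.1800, so H' = 2.18.

2.18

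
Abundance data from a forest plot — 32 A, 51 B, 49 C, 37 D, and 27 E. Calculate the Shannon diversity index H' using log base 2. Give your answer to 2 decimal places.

2.28

Total N = 32+51+49+37+27 = 196, so the proportions are 0.1633, 0.2602, 0.25, 0.1888, 0.1378 (working shown to 4 dp, full precision carried).
Each pᵢ log₂ pᵢ term: 0.1633×(-2.6147)=-0.4269, 0.2602×(-1.9423)=-0.5054, 0.25×(-2.0000)=-0.5000, 0.1888×(-2.4053)=-0.4541, 0.1378×(-2.8598)=-0.3940.
Sum = -2.2803, so H' = 2.28.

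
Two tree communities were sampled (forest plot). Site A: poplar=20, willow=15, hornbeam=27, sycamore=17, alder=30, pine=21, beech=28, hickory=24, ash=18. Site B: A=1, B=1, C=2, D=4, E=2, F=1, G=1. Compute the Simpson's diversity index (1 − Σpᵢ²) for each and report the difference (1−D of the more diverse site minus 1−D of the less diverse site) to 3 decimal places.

0.078

Site A: N=200, proportions 0.1, 0.075, 0.135, 0.085, 0.15, 0.105, 0.14, 0.12, 0.09, giving 1−D = 0.88330 (working shown to 5 dp, full precision carried).
Site B: N=12, proportions 0.08333, 0.08333, 0.16667, 0.33333, 0.16667, 0.08333, 0.08333, giving 1−D = 0.80556.
Difference = |0.88330 − 0.80556| = 0.07774, i.e. 0.078 to 3 decimal places.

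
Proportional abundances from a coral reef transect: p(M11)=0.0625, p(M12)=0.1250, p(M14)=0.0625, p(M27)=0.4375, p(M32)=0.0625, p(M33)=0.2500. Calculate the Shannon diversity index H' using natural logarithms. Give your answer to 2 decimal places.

Each pᵢ ln pᵢ term (working shown to 4 dp, full precision carried): 0.0625×(-2.7726)=-0.1733, 0.125×(-2.0794)=-0.2599, 0.0625×(-2.7726)=-0.1733, 0.4375×(-0.8267)=-0.3617, 0.0625×(-2.7726)=-0.1733, 0.25×(-1.3863)=-0.3466.
Sum = -1.4880, so H' = 1.49.

1.49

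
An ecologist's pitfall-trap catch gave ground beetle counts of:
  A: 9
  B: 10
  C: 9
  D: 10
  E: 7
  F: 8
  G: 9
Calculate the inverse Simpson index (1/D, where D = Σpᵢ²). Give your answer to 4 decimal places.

6.9137

Total N = 9+10+9+10+7+8+9 = 62, so the proportions are 0.14516129, 0.16129032, 0.14516129, 0.16129032, 0.11290323, 0.12903226, 0.14516129 (working shown to 8 dp, full precision carried).
D = 0.14516129² + 0.16129032² + 0.14516129² + 0.16129032² + 0.11290323² + 0.12903226² + 0.14516129² = 0.02107180 + 0.02601457 + 0.02107180 + 0.02601457 + 0.01274714 + 0.01664932 + 0.02107180 = 0.14464100.
So 1/D = 6.913669, i.e. 6.9137 to 4 decimal places.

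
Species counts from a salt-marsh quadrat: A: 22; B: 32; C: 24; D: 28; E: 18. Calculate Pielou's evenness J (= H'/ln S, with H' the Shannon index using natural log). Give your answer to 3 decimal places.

Total N = 22+32+24+28+18 = 124, so the proportions are 0.17742, 0.25806, 0.19355, 0.22581, 0.14516 (working shown to 5 dp, full precision carried).
H' = −Σ pᵢ ln pᵢ = −((-0.30680) + (-0.34956) + (-0.31785) + (-0.33602) + (-0.28015)) = 1.59038.
With S = 5 species, ln S = 1.60944, so J = 1.59038/1.60944 = 0.98816, i.e. 0.988 to 3 decimal places.

0.988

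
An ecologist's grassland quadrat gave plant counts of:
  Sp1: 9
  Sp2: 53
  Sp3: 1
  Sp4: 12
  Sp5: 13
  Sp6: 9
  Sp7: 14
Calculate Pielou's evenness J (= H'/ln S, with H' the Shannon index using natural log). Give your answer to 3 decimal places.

Total N = 9+53+1+12+13+9+14 = 111, so the proportions are 0.08108, 0.47748, 0.00901, 0.10811, 0.11712, 0.08108, 0.12613 (working shown to 5 dp, full precision carried).
H' = −Σ pᵢ ln pᵢ = −((-0.20370) + (-0.35297) + (-0.04243) + (-0.24050) + (-0.25117) + (-0.20370) + (-0.26114)) = 1.55561.
With S = 7 species, ln S = 1.94591, so J = 1.55561/1.94591 = 0.79942, i.e. 0.799 to 3 decimal places.

0.799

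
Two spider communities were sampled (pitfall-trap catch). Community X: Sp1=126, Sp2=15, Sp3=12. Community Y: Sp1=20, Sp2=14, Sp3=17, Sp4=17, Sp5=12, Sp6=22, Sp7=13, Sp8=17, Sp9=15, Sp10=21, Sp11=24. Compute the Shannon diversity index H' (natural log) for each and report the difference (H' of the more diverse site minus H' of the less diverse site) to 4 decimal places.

1.7882

Community X: N=153, proportions 0.823529, 0.098039, 0.078431, giving H' = 0.587228 (working shown to 6 dp, full precision carried).
Community Y: N=192, proportions 0.104167, 0.072917, 0.088542, 0.088542, 0.0625, 0.114583, 0.067708, 0.088542, 0.078125, 0.109375, 0.125, giving H' = 2.375462.
Difference = |0.587228 − 2.375462| = 1.788234, i.e. 1.7882 to 4 decimal places.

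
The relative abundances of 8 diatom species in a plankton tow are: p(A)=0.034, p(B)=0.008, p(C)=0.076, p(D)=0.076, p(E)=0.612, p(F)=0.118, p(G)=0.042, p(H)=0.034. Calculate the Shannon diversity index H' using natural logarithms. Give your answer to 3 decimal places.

1.346

Each pᵢ ln pᵢ term (working shown to 5 dp, full precision carried): 0.034×(-3.38139)=-0.11497, 0.008×(-4.82831)=-0.03863, 0.076×(-2.57702)=-0.19585, 0.076×(-2.57702)=-0.19585, 0.612×(-0.49102)=-0.30051, 0.118×(-2.13707)=-0.25217, 0.042×(-3.17009)=-0.13314, 0.034×(-3.38139)=-0.11497.
Sum = -1.34609, so H' = 1.346.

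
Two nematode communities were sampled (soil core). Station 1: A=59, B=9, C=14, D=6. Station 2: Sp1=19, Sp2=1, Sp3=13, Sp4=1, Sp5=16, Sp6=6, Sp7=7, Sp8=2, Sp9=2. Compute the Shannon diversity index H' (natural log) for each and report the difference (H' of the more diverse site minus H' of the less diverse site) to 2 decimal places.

Station 1: N=88, proportions 0.6705, 0.1023, 0.1591, 0.0682, giving H' = 0.9768 (working shown to 4 dp, full precision carried).
Station 2: N=67, proportions 0.2836, 0.0149, 0.194, 0.0149, 0.2388, 0.0896, 0.1045, 0.0299, 0.0299, giving H' = 1.8048.
Difference = |0.9768 − 1.8048| = 0.8280, i.e. 0.83 to 2 decimal places.

0.83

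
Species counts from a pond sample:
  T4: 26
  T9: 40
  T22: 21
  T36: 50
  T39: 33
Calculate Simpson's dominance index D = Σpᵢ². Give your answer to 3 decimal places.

0.218

Total N = 26+40+21+50+33 = 170, so the proportions are 0.15294, 0.23529, 0.12353, 0.29412, 0.19412 (working shown to 5 dp, full precision carried).
D = 0.15294² + 0.23529² + 0.12353² + 0.29412² + 0.19412² = 0.02339 + 0.05536 + 0.01526 + 0.08651 + 0.03768 = 0.21820.
To 3 decimal places, D = 0.218.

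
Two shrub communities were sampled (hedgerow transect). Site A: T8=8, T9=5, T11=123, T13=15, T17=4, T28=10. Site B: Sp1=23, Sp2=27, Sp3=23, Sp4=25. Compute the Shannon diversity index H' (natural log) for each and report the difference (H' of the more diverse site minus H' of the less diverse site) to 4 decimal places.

0.4343

Site A: N=165, proportions 0.048485, 0.030303, 0.745455, 0.090909, 0.024242, 0.060606, giving H' = 0.949744 (working shown to 6 dp, full precision carried).
Site B: N=98, proportions 0.234694, 0.27551, 0.234694, 0.255102, giving H' = 1.384026.
Difference = |0.949744 − 1.384026| = 0.434282, i.e. 0.4343 to 4 decimal places.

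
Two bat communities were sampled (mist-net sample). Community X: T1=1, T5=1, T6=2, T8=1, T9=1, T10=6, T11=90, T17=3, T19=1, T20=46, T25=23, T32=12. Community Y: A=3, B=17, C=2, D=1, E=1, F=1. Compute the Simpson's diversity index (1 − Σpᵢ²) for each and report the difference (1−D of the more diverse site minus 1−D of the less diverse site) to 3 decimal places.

Community X: N=187, proportions 0.00535, 0.00535, 0.0107, 0.00535, 0.00535, 0.03209, 0.48128, 0.01604, 0.00535, 0.24599, 0.12299, 0.06417, giving 1−D = 0.68707 (working shown to 5 dp, full precision carried).
Community Y: N=25, proportions 0.12, 0.68, 0.08, 0.04, 0.04, 0.04, giving 1−D = 0.51200.
Difference = |0.68707 − 0.51200| = 0.17507, i.e. 0.175 to 3 decimal places.

0.175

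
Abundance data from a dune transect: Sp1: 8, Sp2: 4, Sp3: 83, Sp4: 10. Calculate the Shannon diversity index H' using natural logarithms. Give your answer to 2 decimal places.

0.73

Total N = 8+4+83+10 = 105, so the proportions are 0.0762, 0.0381, 0.7905, 0.0952 (working shown to 4 dp, full precision carried).
Each pᵢ ln pᵢ term: 0.0762×(-2.5745)=-0.1962, 0.0381×(-3.2677)=-0.1245, 0.7905×(-0.2351)=-0.1859, 0.0952×(-2.3514)=-0.2239.
Sum = -0.7304, so H' = 0.73.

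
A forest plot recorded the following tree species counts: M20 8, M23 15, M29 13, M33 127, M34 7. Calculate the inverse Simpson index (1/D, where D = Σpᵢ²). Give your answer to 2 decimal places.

Total N = 8+15+13+127+7 = 170, so the proportions are 0.04706, 0.08824, 0.07647, 0.74706, 0.04118 (working shown to 5 dp, full precision carried).
D = 0.04706² + 0.08824² + 0.07647² + 0.74706² + 0.04118² = 0.00221 + 0.00779 + 0.00585 + 0.55810 + 0.00170 = 0.57564.
So 1/D = 1.7372, i.e. 1.74 to 2 decimal places.

1.74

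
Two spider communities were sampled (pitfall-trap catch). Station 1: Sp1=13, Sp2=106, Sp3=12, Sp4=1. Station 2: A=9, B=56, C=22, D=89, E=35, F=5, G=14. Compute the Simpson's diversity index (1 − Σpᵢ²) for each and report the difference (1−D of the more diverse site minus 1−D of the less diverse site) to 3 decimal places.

Station 1: N=132, proportions 0.09848, 0.80303, 0.09091, 0.00758, giving 1−D = 0.33712 (working shown to 5 dp, full precision carried).
Station 2: N=230, proportions 0.03913, 0.24348, 0.09565, 0.38696, 0.15217, 0.02174, 0.06087, giving 1−D = 0.75297.
Difference = |0.33712 − 0.75297| = 0.41585, i.e. 0.416 to 3 decimal places.

0.416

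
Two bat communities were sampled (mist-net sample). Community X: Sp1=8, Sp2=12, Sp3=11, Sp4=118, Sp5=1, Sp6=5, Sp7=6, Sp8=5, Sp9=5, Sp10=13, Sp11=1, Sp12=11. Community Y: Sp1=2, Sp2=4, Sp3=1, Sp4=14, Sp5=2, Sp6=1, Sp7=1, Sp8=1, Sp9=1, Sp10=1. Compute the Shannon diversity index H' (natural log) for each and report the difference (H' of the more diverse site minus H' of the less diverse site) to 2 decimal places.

0.16

Community X: N=196, proportions 0.04082, 0.06122, 0.05612, 0.60204, 0.0051, 0.02551, 0.03061, 0.02551, 0.02551, 0.06633, 0.0051, 0.05612, giving H' = 1.55166 (working shown to 5 dp, full precision carried).
Community Y: N=28, proportions 0.07143, 0.14286, 0.03571, 0.5, 0.07143, 0.03571, 0.03571, 0.03571, 0.03571, 0.03571, giving H' = 1.71561.
Difference = |1.55166 − 1.71561| = 0.16395, i.e. 0.16 to 2 decimal places.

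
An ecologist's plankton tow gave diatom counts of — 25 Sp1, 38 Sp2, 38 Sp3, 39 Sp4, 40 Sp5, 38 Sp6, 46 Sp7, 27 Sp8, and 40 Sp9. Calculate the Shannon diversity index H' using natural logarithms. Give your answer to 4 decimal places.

2.1820

Total N = 25+38+38+39+40+38+46+27+40 = 331, so the proportions are 0.075529, 0.114804, 0.114804, 0.117825, 0.120846, 0.114804, 0.138973, 0.081571, 0.120846 (working shown to 6 dp, full precision carried).
Each pᵢ ln pᵢ term: 0.075529×(-2.583243)=-0.195109, 0.114804×(-2.164532)=-0.248496, 0.114804×(-2.164532)=-0.248496, 0.117825×(-2.138557)=-0.251975, 0.120846×(-2.113239)=-0.255376, 0.114804×(-2.164532)=-0.248496, 0.138973×(-1.973477)=-0.274260, 0.081571×(-2.506282)=-0.204440, 0.120846×(-2.113239)=-0.255376.
Sum = -2.182024, so H' = 2.1820.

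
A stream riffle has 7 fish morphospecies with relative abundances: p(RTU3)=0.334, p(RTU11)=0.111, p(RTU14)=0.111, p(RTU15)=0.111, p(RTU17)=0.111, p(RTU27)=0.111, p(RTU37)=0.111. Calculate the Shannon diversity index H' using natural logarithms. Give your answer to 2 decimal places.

1.83

Each pᵢ ln pᵢ term (working shown to 4 dp, full precision carried): 0.334×(-1.0966)=-0.3663, 0.111×(-2.1982)=-0.2440, 0.111×(-2.1982)=-0.2440, 0.111×(-2.1982)=-0.2440, 0.111×(-2.1982)=-0.2440, 0.111×(-2.1982)=-0.2440, 0.111×(-2.1982)=-0.2440.
Sum = -1.8303, so H' = 1.83.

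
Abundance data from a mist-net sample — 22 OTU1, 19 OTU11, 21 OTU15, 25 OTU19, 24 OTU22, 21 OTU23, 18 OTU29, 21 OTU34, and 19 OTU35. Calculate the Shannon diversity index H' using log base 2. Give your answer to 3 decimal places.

3.162

Total N = 22+19+21+25+24+21+18+21+19 = 190, so the proportions are 0.11579, 0.1, 0.11053, 0.13158, 0.12632, 0.11053, 0.09474, 0.11053, 0.1 (working shown to 5 dp, full precision carried).
Each pᵢ log₂ pᵢ term: 0.11579×(-3.11042)=-0.36015, 0.1×(-3.32193)=-0.33219, 0.11053×(-3.17754)=-0.35120, 0.13158×(-2.92600)=-0.38500, 0.12632×(-2.98489)=-0.37704, 0.11053×(-3.17754)=-0.35120, 0.09474×(-3.39993)=-0.32210, 0.11053×(-3.17754)=-0.35120, 0.1×(-3.32193)=-0.33219.
Sum = -3.16228, so H' = 3.162.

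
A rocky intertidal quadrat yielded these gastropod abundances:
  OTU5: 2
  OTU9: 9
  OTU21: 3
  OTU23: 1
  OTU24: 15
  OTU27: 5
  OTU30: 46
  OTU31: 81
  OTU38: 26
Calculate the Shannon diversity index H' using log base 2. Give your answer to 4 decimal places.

2.2603

Total N = 2+9+3+1+15+5+46+81+26 = 188, so the proportions are 0.010638, 0.047872, 0.015957, 0.005319, 0.079787, 0.026596, 0.244681, 0.430851, 0.138298 (working shown to 6 dp, full precision carried).
Each pᵢ log₂ pᵢ term: 0.010638×(-6.554589)=-0.069730, 0.047872×(-4.384664)=-0.209904, 0.015957×(-5.969626)=-0.095260, 0.005319×(-7.554589)=-0.040184, 0.079787×(-3.647698)=-0.291040, 0.026596×(-5.232661)=-0.139167, 0.244681×(-2.031027)=-0.496953, 0.430851×(-1.214739)=-0.523372, 0.138298×(-2.854149)=-0.394723.
Sum = -2.260332, so H' = 2.2603.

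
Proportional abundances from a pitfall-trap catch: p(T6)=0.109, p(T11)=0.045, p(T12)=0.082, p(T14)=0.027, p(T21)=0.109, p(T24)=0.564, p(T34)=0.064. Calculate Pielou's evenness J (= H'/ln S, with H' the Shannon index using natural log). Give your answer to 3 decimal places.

H' = −Σ pᵢ ln pᵢ = −((-0.24159) + (-0.13955) + (-0.20508) + (-0.09752) + (-0.24159) + (-0.32300) + (-0.17593)) = 1.42426 (working shown to 5 dp, full precision carried).
With S = 7 species, ln S = 1.94591, so J = 1.42426/1.94591 = 0.73193, i.e. 0.732 to 3 decimal places.

0.732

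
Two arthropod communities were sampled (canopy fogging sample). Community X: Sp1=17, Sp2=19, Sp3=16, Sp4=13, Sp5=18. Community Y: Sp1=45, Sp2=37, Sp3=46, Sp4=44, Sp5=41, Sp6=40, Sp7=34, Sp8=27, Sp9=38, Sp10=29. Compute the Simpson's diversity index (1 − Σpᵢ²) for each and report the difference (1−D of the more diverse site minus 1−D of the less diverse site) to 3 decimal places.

0.100

Community X: N=83, proportions 0.204819, 0.228916, 0.192771, 0.156627, 0.216867, giving 1−D = 0.796923 (working shown to 6 dp, full precision carried).
Community Y: N=381, proportions 0.11811, 0.097113, 0.120735, 0.115486, 0.107612, 0.104987, 0.089239, 0.070866, 0.099738, 0.076115, giving 1−D = 0.897376.
Difference = |0.796923 − 0.897376| = 0.100453, i.e. 0.100 to 3 decimal places.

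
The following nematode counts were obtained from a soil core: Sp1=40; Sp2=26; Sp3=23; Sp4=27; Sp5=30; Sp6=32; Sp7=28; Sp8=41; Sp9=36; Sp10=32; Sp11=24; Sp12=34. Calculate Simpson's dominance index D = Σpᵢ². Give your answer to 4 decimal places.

0.0861

Total N = 40+26+23+27+30+32+28+41+36+32+24+34 = 373, so the proportions are 0.107239, 0.069705, 0.061662, 0.072386, 0.080429, 0.085791, 0.075067, 0.10992, 0.096515, 0.085791, 0.064343, 0.091153 (working shown to 6 dp, full precision carried).
D = 0.107239² + 0.069705² + 0.061662² + 0.072386² + 0.080429² + 0.085791² + 0.075067² + 0.10992² + 0.096515² + 0.085791² + 0.064343² + 0.091153² = 0.011500 + 0.004859 + 0.003802 + 0.005240 + 0.006469 + 0.007360 + 0.005635 + 0.012082 + 0.009315 + 0.007360 + 0.004140 + 0.008309 = 0.086071.
To 4 decimal places, D = 0.0861.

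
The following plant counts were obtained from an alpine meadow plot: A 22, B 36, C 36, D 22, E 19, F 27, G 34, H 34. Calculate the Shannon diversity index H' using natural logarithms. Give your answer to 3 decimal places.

2.052

Total N = 22+36+36+22+19+27+34+34 = 230, so the proportions are 0.09565, 0.15652, 0.15652, 0.09565, 0.08261, 0.11739, 0.14783, 0.14783 (working shown to 5 dp, full precision carried).
Each pᵢ ln pᵢ term: 0.09565×(-2.34704)=-0.22450, 0.15652×(-1.85456)=-0.29028, 0.15652×(-1.85456)=-0.29028, 0.09565×(-2.34704)=-0.22450, 0.08261×(-2.49364)=-0.20600, 0.11739×(-2.14224)=-0.25148, 0.14783×(-1.91172)=-0.28260, 0.14783×(-1.91172)=-0.28260.
Sum = -2.05224, so H' = 2.052.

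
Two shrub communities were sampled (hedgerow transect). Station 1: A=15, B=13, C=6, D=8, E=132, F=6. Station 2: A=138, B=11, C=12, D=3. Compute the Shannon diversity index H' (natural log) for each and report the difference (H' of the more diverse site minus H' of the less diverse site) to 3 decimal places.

Station 1: N=180, proportions 0.08333, 0.07222, 0.03333, 0.04444, 0.73333, 0.03333, giving H' = 0.98945 (working shown to 5 dp, full precision carried).
Station 2: N=164, proportions 0.84146, 0.06707, 0.07317, 0.01829, giving H' = 0.59101.
Difference = |0.98945 − 0.59101| = 0.39844, i.e. 0.398 to 3 decimal places.

0.398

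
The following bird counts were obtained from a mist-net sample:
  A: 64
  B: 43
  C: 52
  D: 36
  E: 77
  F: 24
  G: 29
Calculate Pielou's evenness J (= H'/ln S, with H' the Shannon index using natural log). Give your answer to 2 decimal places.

Total N = 64+43+52+36+77+24+29 = 325, so the proportions are 0.1969, 0.1323, 0.16, 0.1108, 0.2369, 0.0738, 0.0892 (working shown to 4 dp, full precision carried).
H' = −Σ pᵢ ln pᵢ = −((-0.3200) + (-0.2676) + (-0.2932) + (-0.2437) + (-0.3412) + (-0.1924) + (-0.2156)) = 1.8738.
With S = 7 species, ln S = 1.9459, so J = 1.8738/1.9459 = 0.9629, i.e. 0.96 to 2 decimal places.

0.96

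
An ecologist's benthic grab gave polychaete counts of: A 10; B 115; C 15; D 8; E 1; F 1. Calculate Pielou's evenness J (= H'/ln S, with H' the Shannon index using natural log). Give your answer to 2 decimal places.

0.47

Total N = 10+115+15+8+1+1 = 150, so the proportions are 0.0667, 0.7667, 0.1, 0.0533, 0.0067, 0.0067 (working shown to 4 dp, full precision carried).
H' = −Σ pᵢ ln pᵢ = −((-0.1805) + (-0.2037) + (-0.2303) + (-0.1563) + (-0.0334) + (-0.0334)) = 0.8376.
With S = 6 species, ln S = 1.7918, so J = 0.8376/1.7918 = 0.4675, i.e. 0.47 to 2 decimal places.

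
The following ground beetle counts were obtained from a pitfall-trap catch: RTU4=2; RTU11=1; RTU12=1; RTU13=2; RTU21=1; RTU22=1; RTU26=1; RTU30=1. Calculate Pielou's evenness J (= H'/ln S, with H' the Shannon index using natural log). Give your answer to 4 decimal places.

0.9740

Total N = 2+1+1+2+1+1+1+1 = 10, so the proportions are 0.2, 0.1, 0.1, 0.2, 0.1, 0.1, 0.1, 0.1 (working shown to 6 dp, full precision carried).
H' = −Σ pᵢ ln pᵢ = −((-0.321888) + (-0.230259) + (-0.230259) + (-0.321888) + (-0.230259) + (-0.230259) + (-0.230259) + (-0.230259)) = 2.025326.
With S = 8 species, ln S = 2.079442, so J = 2.025326/2.079442 = 0.973976, i.e. 0.9740 to 4 decimal places.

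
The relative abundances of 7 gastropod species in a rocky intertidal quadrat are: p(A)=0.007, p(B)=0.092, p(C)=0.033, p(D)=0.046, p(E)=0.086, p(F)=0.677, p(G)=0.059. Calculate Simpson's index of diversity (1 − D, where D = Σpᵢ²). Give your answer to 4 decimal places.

D = 0.007² + 0.092² + 0.033² + 0.046² + 0.086² + 0.677² + 0.059² = 0.000049 + 0.008464 + 0.001089 + 0.002116 + 0.007396 + 0.458329 + 0.003481 = 0.480924 (working shown to 6 dp, full precision carried).
So 1 − D = 0.519076, i.e. 0.5191 to 4 decimal places.

0.5191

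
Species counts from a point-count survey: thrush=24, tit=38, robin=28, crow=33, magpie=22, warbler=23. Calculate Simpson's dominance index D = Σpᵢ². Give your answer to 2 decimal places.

Total N = 24+38+28+33+22+23 = 168, so the proportions are 0.1429, 0.2262, 0.1667, 0.1964, 0.131, 0.1369 (working shown to 4 dp, full precision carried).
D = 0.1429² + 0.2262² + 0.1667² + 0.1964² + 0.131² + 0.1369² = 0.0204 + 0.0512 + 0.0278 + 0.0386 + 0.0171 + 0.0187 = 0.1738.
To 2 decimal places, D = 0.17.

0.17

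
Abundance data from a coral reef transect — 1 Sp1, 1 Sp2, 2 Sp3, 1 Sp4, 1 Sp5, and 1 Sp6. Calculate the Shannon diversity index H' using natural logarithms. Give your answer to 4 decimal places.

1.7479

Total N = 1+1+2+1+1+1 = 7, so the proportions are 0.142857, 0.142857, 0.285714, 0.142857, 0.142857, 0.142857 (working shown to 6 dp, full precision carried).
Each pᵢ ln pᵢ term: 0.142857×(-1.945910)=-0.277987, 0.142857×(-1.945910)=-0.277987, 0.285714×(-1.252763)=-0.357932, 0.142857×(-1.945910)=-0.277987, 0.142857×(-1.945910)=-0.277987, 0.142857×(-1.945910)=-0.277987.
Sum = -1.747868, so H' = 1.7479.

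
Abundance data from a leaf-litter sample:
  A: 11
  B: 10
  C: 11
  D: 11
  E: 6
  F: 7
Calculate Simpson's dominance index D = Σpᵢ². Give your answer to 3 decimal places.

Total N = 11+10+11+11+6+7 = 56, so the proportions are 0.19643, 0.17857, 0.19643, 0.19643, 0.10714, 0.125 (working shown to 5 dp, full precision carried).
D = 0.19643² + 0.17857² + 0.19643² + 0.19643² + 0.10714² + 0.125² = 0.03858 + 0.03189 + 0.03858 + 0.03858 + 0.01148 + 0.01562 = 0.17474.
To 3 decimal places, D = 0.175.

0.175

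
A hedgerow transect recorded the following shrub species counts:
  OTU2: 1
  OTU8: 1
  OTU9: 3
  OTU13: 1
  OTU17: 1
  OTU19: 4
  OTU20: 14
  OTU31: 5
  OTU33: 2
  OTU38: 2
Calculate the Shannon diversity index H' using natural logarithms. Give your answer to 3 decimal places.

1.861

Total N = 1+1+3+1+1+4+14+5+2+2 = 34, so the proportions are 0.02941, 0.02941, 0.08824, 0.02941, 0.02941, 0.11765, 0.41176, 0.14706, 0.05882, 0.05882 (working shown to 5 dp, full precision carried).
Each pᵢ ln pᵢ term: 0.02941×(-3.52636)=-0.10372, 0.02941×(-3.52636)=-0.10372, 0.08824×(-2.42775)=-0.21421, 0.02941×(-3.52636)=-0.10372, 0.02941×(-3.52636)=-0.10372, 0.11765×(-2.14007)=-0.25177, 0.41176×(-0.88730)=-0.36536, 0.14706×(-1.91692)=-0.28190, 0.05882×(-2.83321)=-0.16666, 0.05882×(-2.83321)=-0.16666.
Sum = -1.86143, so H' = 1.861.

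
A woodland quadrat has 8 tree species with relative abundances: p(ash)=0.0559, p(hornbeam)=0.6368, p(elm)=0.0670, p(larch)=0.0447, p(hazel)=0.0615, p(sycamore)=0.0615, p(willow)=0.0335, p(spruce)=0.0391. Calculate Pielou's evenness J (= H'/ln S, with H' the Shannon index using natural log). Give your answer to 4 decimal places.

0.6503

H' = −Σ pᵢ ln pᵢ = −((-0.161226) + (-0.287388) + (-0.181105) + (-0.138918) + (-0.171506) + (-0.171506) + (-0.113773) + (-0.126748)) = 1.352170 (working shown to 6 dp, full precision carried).
With S = 8 species, ln S = 2.079442, so J = 1.352170/2.079442 = 0.650256, i.e. 0.6503 to 4 decimal places.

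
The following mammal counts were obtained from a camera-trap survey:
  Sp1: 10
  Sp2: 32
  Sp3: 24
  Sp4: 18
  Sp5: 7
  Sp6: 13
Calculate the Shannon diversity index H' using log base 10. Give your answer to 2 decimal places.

0.73

Total N = 10+32+24+18+7+13 = 104, so the proportions are 0.0962, 0.3077, 0.2308, 0.1731, 0.0673, 0.125 (working shown to 4 dp, full precision carried).
Each pᵢ log₁₀ pᵢ term: 0.0962×(-1.0170)=-0.0978, 0.3077×(-0.5119)=-0.1575, 0.2308×(-0.6368)=-0.1470, 0.1731×(-0.7618)=-0.1318, 0.0673×(-1.1719)=-0.0789, 0.125×(-0.9031)=-0.1129.
Sum = -0.7259, so H' = 0.73.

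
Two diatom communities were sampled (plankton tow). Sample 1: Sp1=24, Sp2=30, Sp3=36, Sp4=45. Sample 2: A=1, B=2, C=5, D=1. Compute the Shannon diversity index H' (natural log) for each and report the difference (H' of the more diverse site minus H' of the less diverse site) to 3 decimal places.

Sample 1: N=135, proportions 0.17778, 0.22222, 0.26667, 0.33333, giving H' = 1.35997 (working shown to 5 dp, full precision carried).
Sample 2: N=9, proportions 0.11111, 0.22222, 0.55556, 0.11111, giving H' = 1.14906.
Difference = |1.35997 − 1.14906| = 0.21091, i.e. 0.211 to 3 decimal places.

0.211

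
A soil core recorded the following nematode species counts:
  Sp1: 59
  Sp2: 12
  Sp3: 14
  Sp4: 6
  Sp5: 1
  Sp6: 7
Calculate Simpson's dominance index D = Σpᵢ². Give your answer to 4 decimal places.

0.3986

Total N = 59+12+14+6+1+7 = 99, so the proportions are 0.59596, 0.121212, 0.141414, 0.060606, 0.010101, 0.070707 (working shown to 6 dp, full precision carried).
D = 0.59596² + 0.121212² + 0.141414² + 0.060606² + 0.010101² + 0.070707² = 0.355168 + 0.014692 + 0.019998 + 0.003673 + 0.000102 + 0.004999 = 0.398633.
To 4 decimal places, D = 0.3986.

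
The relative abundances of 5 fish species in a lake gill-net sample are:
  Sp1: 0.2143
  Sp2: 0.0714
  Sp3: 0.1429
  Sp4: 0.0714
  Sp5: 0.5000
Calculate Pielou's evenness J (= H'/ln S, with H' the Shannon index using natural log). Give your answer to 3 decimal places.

H' = −Σ pᵢ ln pᵢ = −((-0.33010) + (-0.18846) + (-0.27803) + (-0.18846) + (-0.34657)) = 1.33162 (working shown to 5 dp, full precision carried).
With S = 5 species, ln S = 1.60944, so J = 1.33162/1.60944 = 0.82738, i.e. 0.827 to 3 decimal places.

0.827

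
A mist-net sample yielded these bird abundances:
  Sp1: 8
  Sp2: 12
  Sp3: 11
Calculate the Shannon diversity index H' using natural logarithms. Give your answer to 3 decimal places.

1.085

Total N = 8+12+11 = 31, so the proportions are 0.25806, 0.3871, 0.35484 (working shown to 5 dp, full precision carried).
Each pᵢ ln pᵢ term: 0.25806×(-1.35455)=-0.34956, 0.3871×(-0.94908)=-0.36739, 0.35484×(-1.03609)=-0.36765.
Sum = -1.08459, so H' = 1.085.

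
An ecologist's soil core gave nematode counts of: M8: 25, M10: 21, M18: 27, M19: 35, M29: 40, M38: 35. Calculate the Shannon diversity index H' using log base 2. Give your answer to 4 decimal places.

2.5504

Total N = 25+21+27+35+40+35 = 183, so the proportions are 0.136612, 0.114754, 0.147541, 0.191257, 0.218579, 0.191257 (working shown to 6 dp, full precision carried).
Each pᵢ log₂ pᵢ term: 0.136612×(-2.871844)=-0.392328, 0.114754×(-3.123382)=-0.358421, 0.147541×(-2.760812)=-0.407333, 0.191257×(-2.386417)=-0.456419, 0.218579×(-2.193772)=-0.479513, 0.191257×(-2.386417)=-0.456419.
Sum = -2.550432, so H' = 2.5504.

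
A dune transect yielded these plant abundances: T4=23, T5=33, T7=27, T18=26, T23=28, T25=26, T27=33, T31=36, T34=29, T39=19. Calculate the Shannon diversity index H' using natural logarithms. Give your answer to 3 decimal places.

2.288

Total N = 23+33+27+26+28+26+33+36+29+19 = 280, so the proportions are 0.08214, 0.11786, 0.09643, 0.09286, 0.1, 0.09286, 0.11786, 0.12857, 0.10357, 0.06786 (working shown to 5 dp, full precision carried).
Each pᵢ ln pᵢ term: 0.08214×(-2.49930)=-0.20530, 0.11786×(-2.13828)=-0.25201, 0.09643×(-2.33895)=-0.22554, 0.09286×(-2.37669)=-0.22069, 0.1×(-2.30259)=-0.23026, 0.09286×(-2.37669)=-0.22069, 0.11786×(-2.13828)=-0.25201, 0.12857×(-2.05127)=-0.26373, 0.10357×(-2.26749)=-0.23485, 0.06786×(-2.69035)=-0.18256.
Sum = -2.28765, so H' = 2.288.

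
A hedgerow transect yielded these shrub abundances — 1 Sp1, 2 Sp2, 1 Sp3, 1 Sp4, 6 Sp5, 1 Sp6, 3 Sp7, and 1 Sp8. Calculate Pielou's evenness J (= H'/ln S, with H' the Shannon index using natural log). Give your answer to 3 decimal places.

0.869

Total N = 1+2+1+1+6+1+3+1 = 16, so the proportions are 0.0625, 0.125, 0.0625, 0.0625, 0.375, 0.0625, 0.1875, 0.0625 (working shown to 5 dp, full precision carried).
H' = −Σ pᵢ ln pᵢ = −((-0.17329) + (-0.25993) + (-0.17329) + (-0.17329) + (-0.36781) + (-0.17329) + (-0.31387) + (-0.17329)) = 1.80805.
With S = 8 species, ln S = 2.07944, so J = 1.80805/2.07944 = 0.86949, i.e. 0.869 to 3 decimal places.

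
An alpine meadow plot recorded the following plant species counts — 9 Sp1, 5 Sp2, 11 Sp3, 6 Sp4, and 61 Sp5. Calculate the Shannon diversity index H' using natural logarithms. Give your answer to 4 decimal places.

1.0901

Total N = 9+5+11+6+61 = 92, so the proportions are 0.097826, 0.054348, 0.119565, 0.065217, 0.663043 (working shown to 6 dp, full precision carried).
Each pᵢ ln pᵢ term: 0.097826×(-2.324564)=-0.227403, 0.054348×(-2.912351)=-0.158280, 0.119565×(-2.123893)=-0.253944, 0.065217×(-2.730029)=-0.178045, 0.663043×(-0.410915)=-0.272454.
Sum = -1.090126, so H' = 1.0901.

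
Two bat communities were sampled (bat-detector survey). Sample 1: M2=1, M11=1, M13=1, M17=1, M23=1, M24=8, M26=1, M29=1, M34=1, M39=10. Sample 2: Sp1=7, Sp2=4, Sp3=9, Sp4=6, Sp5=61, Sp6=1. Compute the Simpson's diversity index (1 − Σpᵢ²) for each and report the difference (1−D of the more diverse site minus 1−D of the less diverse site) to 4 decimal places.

0.2497

Sample 1: N=26, proportions 0.038462, 0.038462, 0.038462, 0.038462, 0.038462, 0.307692, 0.038462, 0.038462, 0.038462, 0.384615, giving 1−D = 0.745562 (working shown to 6 dp, full precision carried).
Sample 2: N=88, proportions 0.079545, 0.045455, 0.102273, 0.068182, 0.693182, 0.011364, giving 1−D = 0.495868.
Difference = |0.745562 − 0.495868| = 0.249694, i.e. 0.2497 to 4 decimal places.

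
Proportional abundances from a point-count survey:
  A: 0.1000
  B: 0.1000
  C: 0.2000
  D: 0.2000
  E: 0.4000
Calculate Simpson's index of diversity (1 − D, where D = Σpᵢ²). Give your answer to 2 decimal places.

0.74

D = 0.1² + 0.1² + 0.2² + 0.2² + 0.4² = 0.0100 + 0.0100 + 0.0400 + 0.0400 + 0.1600 = 0.2600 (working shown to 4 dp, full precision carried).
So 1 − D = 0.7400, i.e. 0.74 to 2 decimal places.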